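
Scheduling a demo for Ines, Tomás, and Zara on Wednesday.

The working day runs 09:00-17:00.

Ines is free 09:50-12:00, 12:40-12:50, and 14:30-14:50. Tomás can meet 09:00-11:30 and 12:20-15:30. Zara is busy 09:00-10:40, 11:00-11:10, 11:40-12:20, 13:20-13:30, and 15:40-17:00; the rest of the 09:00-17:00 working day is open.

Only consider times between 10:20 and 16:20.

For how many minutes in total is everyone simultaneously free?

Zara free within 09:00–17:00: 10:40–11:00, 11:10–11:40, 12:20–13:20, 13:30–15:40.
Ines ∩ Tomás: 09:50–11:30, 12:40–12:50, 14:30–14:50.
Ines ∩ Tomás ∩ Zara: 10:40–11:00, 11:10–11:30, 12:40–12:50, 14:30–14:50.
Restricted to 10:20–16:20: 10:40–11:00, 11:10–11:30, 12:40–12:50, 14:30–14:50.
Total common minutes: 20 + 20 + 10 + 20 = 70.

70 minutes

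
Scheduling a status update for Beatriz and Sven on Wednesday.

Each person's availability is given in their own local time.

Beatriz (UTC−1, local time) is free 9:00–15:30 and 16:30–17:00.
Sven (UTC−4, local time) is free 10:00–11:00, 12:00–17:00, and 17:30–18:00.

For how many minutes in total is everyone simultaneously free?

120 minutes

Beatriz → UTC: 10:00–16:30, 17:30–18:00.
Sven → UTC: 14:00–15:00, 16:00–21:00, 21:30–22:00.
Beatriz ∩ Sven: 14:00–15:00, 16:00–16:30, 17:30–18:00.
Total common minutes: 60 + 30 + 30 = 120.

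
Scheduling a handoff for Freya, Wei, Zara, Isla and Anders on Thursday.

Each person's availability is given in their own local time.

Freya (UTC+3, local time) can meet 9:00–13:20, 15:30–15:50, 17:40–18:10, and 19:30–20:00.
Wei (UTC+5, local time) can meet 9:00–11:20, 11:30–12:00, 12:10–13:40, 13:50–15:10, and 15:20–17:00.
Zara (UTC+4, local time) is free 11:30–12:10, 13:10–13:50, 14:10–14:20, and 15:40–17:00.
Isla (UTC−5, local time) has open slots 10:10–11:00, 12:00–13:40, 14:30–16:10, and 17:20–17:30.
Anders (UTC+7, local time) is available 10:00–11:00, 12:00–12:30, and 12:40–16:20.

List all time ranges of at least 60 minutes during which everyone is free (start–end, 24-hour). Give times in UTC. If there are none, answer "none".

Freya → UTC: 06:00–10:20, 12:30–12:50, 14:40–15:10, 16:30–17:00.
Wei → UTC: 04:00–06:20, 06:30–07:00, 07:10–08:40, 08:50–10:10, 10:20–12:00.
Zara → UTC: 07:30–08:10, 09:10–09:50, 10:10–10:20, 11:40–13:00.
Isla → UTC: 15:10–16:00, 17:00–18:40, 19:30–21:10, 22:20–22:30.
Anders → UTC: 03:00–04:00, 05:00–05:30, 05:40–09:20.
Freya ∩ Wei: 06:00–06:20, 06:30–07:00, 07:10–08:40, 08:50–10:10.
Freya ∩ Wei ∩ Zara: 07:30–08:10, 09:10–09:50.
Freya ∩ Wei ∩ Zara ∩ Isla: (none).
Freya ∩ Wei ∩ Zara ∩ Isla ∩ Anders: (none).
Windows ≥ 60 min: (none).

none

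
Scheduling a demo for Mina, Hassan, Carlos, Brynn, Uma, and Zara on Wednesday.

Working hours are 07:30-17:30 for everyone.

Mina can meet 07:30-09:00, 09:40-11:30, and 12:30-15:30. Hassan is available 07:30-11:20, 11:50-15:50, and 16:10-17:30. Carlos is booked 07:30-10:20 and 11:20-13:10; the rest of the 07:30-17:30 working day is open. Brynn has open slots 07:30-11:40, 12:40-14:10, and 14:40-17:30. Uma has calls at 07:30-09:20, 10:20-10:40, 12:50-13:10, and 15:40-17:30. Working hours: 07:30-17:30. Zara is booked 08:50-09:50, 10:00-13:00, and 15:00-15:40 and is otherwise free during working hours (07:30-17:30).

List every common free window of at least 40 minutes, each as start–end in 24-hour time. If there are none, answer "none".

13:10–14:10

Carlos free within 07:30–17:30: 10:20–11:20, 13:10–17:30.
Uma free within 07:30–17:30: 09:20–10:20, 10:40–12:50, 13:10–15:40.
Zara free within 07:30–17:30: 07:30–08:50, 09:50–10:00, 13:00–15:00, 15:40–17:30.
Mina ∩ Hassan: 07:30–09:00, 09:40–11:20, 12:30–15:30.
Mina ∩ Hassan ∩ Carlos: 10:20–11:20, 13:10–15:30.
Mina ∩ Hassan ∩ Carlos ∩ Brynn: 10:20–11:20, 13:10–14:10, 14:40–15:30.
Mina ∩ Hassan ∩ Carlos ∩ Brynn ∩ Uma: 10:40–11:20, 13:10–14:10, 14:40–15:30.
Mina ∩ Hassan ∩ Carlos ∩ Brynn ∩ Uma ∩ Zara: 13:10–14:10, 14:40–15:00.
Windows ≥ 40 min: 13:10–14:10.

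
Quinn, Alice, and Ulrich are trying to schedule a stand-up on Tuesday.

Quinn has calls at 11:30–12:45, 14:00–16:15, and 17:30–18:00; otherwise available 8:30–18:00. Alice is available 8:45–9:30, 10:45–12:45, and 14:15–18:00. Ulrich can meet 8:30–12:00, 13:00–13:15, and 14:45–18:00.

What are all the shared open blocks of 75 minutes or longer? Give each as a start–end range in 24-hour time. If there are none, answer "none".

Quinn free within 08:30–18:00: 08:30–11:30, 12:45–14:00, 16:15–17:30.
Quinn ∩ Alice: 08:45–09:30, 10:45–11:30, 16:15–17:30.
Quinn ∩ Alice ∩ Ulrich: 08:45–09:30, 10:45–11:30, 16:15–17:30.
Windows ≥ 75 min: 16:15–17:30.

16:15–17:30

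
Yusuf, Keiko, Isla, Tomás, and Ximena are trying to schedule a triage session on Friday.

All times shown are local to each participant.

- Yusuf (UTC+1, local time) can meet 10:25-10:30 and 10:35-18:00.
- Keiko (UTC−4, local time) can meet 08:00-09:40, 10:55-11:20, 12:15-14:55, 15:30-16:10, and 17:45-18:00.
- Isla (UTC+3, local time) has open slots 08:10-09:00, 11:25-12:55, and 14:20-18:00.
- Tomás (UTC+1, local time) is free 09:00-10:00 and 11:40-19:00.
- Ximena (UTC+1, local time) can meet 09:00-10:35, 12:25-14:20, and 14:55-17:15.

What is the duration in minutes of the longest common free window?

80 minutes

Yusuf → UTC: 09:25–09:30, 09:35–17:00.
Keiko → UTC: 12:00–13:40, 14:55–15:20, 16:15–18:55, 19:30–20:10, 21:45–22:00.
Isla → UTC: 05:10–06:00, 08:25–09:55, 11:20–15:00.
Tomás → UTC: 08:00–09:00, 10:40–18:00.
Ximena → UTC: 08:00–09:35, 11:25–13:20, 13:55–16:15.
Yusuf ∩ Keiko: 12:00–13:40, 14:55–15:20, 16:15–17:00.
Yusuf ∩ Keiko ∩ Isla: 12:00–13:40, 14:55–15:00.
Yusuf ∩ Keiko ∩ Isla ∩ Tomás: 12:00–13:40, 14:55–15:00.
Yusuf ∩ Keiko ∩ Isla ∩ Tomás ∩ Ximena: 12:00–13:20, 14:55–15:00.
Common window lengths: 80, 5 min; longest is 80.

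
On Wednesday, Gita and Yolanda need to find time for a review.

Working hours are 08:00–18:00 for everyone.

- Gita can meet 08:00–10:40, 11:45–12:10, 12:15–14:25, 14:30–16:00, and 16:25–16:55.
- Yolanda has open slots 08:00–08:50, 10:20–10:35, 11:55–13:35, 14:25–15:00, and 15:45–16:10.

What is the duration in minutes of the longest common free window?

Gita ∩ Yolanda: 08:00–08:50, 10:20–10:35, 11:55–12:10, 12:15–13:35, 14:30–15:00, 15:45–16:00.
Common window lengths: 50, 15, 15, 80, 30, 15 min; longest is 80.

80 minutes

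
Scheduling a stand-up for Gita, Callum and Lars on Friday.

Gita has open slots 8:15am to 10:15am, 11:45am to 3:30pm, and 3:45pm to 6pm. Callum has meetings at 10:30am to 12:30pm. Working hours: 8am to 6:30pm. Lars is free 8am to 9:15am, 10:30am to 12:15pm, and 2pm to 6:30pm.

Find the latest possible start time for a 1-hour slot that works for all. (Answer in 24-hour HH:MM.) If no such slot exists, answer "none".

Callum free within 08:00–18:30: 08:00–10:30, 12:30–18:30.
Gita ∩ Callum: 08:15–10:15, 12:30–15:30, 15:45–18:00.
Gita ∩ Callum ∩ Lars: 08:15–09:15, 14:00–15:30, 15:45–18:00.
Windows ≥ 60 min: 08:15–09:15, 14:00–15:30, 15:45–18:00.
Latest start in the last window 15:45–18:00 is 18:00 − 60 min = 17:00.

17:00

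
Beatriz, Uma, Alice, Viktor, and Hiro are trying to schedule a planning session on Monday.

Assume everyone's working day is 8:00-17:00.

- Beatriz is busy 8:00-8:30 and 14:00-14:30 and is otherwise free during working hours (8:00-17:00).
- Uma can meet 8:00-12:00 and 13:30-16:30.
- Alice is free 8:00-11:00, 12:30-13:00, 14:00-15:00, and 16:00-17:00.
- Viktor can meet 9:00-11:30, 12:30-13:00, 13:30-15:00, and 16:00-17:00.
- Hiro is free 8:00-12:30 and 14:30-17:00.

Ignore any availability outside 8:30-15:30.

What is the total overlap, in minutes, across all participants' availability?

150 minutes

Beatriz free within 08:00–17:00: 08:30–14:00, 14:30–17:00.
Beatriz ∩ Uma: 08:30–12:00, 13:30–14:00, 14:30–16:30.
Beatriz ∩ Uma ∩ Alice: 08:30–11:00, 14:30–15:00, 16:00–16:30.
Beatriz ∩ Uma ∩ Alice ∩ Viktor: 09:00–11:00, 14:30–15:00, 16:00–16:30.
Beatriz ∩ Uma ∩ Alice ∩ Viktor ∩ Hiro: 09:00–11:00, 14:30–15:00, 16:00–16:30.
Restricted to 08:30–15:30: 09:00–11:00, 14:30–15:00.
Total common minutes: 120 + 30 = 150.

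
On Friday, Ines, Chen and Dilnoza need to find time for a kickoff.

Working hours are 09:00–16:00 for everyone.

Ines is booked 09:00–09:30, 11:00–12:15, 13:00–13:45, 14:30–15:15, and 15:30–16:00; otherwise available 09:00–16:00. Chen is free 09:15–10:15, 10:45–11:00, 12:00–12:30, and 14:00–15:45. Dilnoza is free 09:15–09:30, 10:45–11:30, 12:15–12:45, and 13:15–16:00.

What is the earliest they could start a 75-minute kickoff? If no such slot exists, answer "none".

none

Ines free within 09:00–16:00: 09:30–11:00, 12:15–13:00, 13:45–14:30, 15:15–15:30.
Ines ∩ Chen: 09:30–10:15, 10:45–11:00, 12:15–12:30, 14:00–14:30, 15:15–15:30.
Ines ∩ Chen ∩ Dilnoza: 10:45–11:00, 12:15–12:30, 14:00–14:30, 15:15–15:30.
Windows ≥ 75 min: (none).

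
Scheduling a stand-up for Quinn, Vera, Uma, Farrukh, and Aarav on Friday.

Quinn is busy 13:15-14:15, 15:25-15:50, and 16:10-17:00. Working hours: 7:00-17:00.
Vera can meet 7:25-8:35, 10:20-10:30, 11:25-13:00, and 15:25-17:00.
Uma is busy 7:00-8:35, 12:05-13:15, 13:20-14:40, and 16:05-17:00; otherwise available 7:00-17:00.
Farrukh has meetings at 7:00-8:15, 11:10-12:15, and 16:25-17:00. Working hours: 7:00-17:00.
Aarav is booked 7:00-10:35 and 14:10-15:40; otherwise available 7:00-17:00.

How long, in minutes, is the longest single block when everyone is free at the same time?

Quinn free within 07:00–17:00: 07:00–13:15, 14:15–15:25, 15:50–16:10.
Uma free within 07:00–17:00: 08:35–12:05, 13:15–13:20, 14:40–16:05.
Farrukh free within 07:00–17:00: 08:15–11:10, 12:15–16:25.
Aarav free within 07:00–17:00: 10:35–14:10, 15:40–17:00.
Quinn ∩ Vera: 07:25–08:35, 10:20–10:30, 11:25–13:00, 15:50–16:10.
Quinn ∩ Vera ∩ Uma: 10:20–10:30, 11:25–12:05, 15:50–16:05.
Quinn ∩ Vera ∩ Uma ∩ Farrukh: 10:20–10:30, 15:50–16:05.
Quinn ∩ Vera ∩ Uma ∩ Farrukh ∩ Aarav: 15:50–16:05.
Single common window of 15 minutes.

15 minutes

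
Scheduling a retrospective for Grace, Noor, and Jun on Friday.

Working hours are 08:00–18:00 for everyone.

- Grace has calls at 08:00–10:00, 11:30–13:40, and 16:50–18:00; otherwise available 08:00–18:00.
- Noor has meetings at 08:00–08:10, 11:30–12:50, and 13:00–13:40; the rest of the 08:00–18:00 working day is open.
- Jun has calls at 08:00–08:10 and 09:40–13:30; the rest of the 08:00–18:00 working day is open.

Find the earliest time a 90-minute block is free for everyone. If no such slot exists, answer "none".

Grace free within 08:00–18:00: 10:00–11:30, 13:40–16:50.
Noor free within 08:00–18:00: 08:10–11:30, 12:50–13:00, 13:40–18:00.
Jun free within 08:00–18:00: 08:10–09:40, 13:30–18:00.
Grace ∩ Noor: 10:00–11:30, 13:40–16:50.
Grace ∩ Noor ∩ Jun: 13:40–16:50.
Windows ≥ 90 min: 13:40–16:50.
Earliest such window starts at 13:40.

13:40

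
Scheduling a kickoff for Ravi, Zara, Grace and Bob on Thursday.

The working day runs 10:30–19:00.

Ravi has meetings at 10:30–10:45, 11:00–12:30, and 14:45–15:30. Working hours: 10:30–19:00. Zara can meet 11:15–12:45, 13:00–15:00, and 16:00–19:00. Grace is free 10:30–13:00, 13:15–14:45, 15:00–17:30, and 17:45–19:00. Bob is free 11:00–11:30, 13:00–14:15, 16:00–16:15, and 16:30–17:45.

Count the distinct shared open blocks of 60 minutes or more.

2

Ravi free within 10:30–19:00: 10:45–11:00, 12:30–14:45, 15:30–19:00.
Ravi ∩ Zara: 12:30–12:45, 13:00–14:45, 16:00–19:00.
Ravi ∩ Zara ∩ Grace: 12:30–12:45, 13:15–14:45, 16:00–17:30, 17:45–19:00.
Ravi ∩ Zara ∩ Grace ∩ Bob: 13:15–14:15, 16:00–16:15, 16:30–17:30.
Windows ≥ 60 min: 13:15–14:15, 16:30–17:30.
That's 2 windows.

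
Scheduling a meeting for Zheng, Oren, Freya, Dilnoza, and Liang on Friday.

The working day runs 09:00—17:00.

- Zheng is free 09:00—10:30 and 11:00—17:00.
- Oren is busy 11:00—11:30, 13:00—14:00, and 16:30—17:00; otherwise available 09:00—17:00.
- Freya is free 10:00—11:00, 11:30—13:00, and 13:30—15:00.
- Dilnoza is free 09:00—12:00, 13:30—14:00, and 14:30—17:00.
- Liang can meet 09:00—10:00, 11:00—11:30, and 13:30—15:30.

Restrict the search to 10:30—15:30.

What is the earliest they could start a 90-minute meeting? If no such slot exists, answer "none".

Oren free within 09:00–17:00: 09:00–11:00, 11:30–13:00, 14:00–16:30.
Zheng ∩ Oren: 09:00–10:30, 11:30–13:00, 14:00–16:30.
Zheng ∩ Oren ∩ Freya: 10:00–10:30, 11:30–13:00, 14:00–15:00.
Zheng ∩ Oren ∩ Freya ∩ Dilnoza: 10:00–10:30, 11:30–12:00, 14:30–15:00.
Zheng ∩ Oren ∩ Freya ∩ Dilnoza ∩ Liang: 14:30–15:00.
Restricted to 10:30–15:30: 14:30–15:00.
Windows ≥ 90 min: (none).

none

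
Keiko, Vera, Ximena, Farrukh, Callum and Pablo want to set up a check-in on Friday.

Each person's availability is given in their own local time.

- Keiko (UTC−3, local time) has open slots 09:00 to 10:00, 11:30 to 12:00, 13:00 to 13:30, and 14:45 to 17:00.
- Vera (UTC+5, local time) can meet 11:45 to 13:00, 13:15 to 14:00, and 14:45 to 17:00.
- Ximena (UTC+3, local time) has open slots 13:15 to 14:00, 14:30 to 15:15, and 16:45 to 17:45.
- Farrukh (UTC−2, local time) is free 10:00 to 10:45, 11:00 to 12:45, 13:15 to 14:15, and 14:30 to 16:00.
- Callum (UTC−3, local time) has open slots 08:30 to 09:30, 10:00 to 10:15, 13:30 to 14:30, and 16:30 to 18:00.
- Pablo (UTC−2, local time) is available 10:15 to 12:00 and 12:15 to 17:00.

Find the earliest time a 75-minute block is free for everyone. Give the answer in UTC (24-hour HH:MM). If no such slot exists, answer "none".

none

Keiko → UTC: 12:00–13:00, 14:30–15:00, 16:00–16:30, 17:45–20:00.
Vera → UTC: 06:45–08:00, 08:15–09:00, 09:45–12:00.
Ximena → UTC: 10:15–11:00, 11:30–12:15, 13:45–14:45.
Farrukh → UTC: 12:00–12:45, 13:00–14:45, 15:15–16:15, 16:30–18:00.
Callum → UTC: 11:30–12:30, 13:00–13:15, 16:30–17:30, 19:30–21:00.
Pablo → UTC: 12:15–14:00, 14:15–19:00.
Keiko ∩ Vera: (none).
Keiko ∩ Vera ∩ Ximena: (none).
Keiko ∩ Vera ∩ Ximena ∩ Farrukh: (none).
Keiko ∩ Vera ∩ Ximena ∩ Farrukh ∩ Callum: (none).
Keiko ∩ Vera ∩ Ximena ∩ Farrukh ∩ Callum ∩ Pablo: (none).
Windows ≥ 75 min: (none).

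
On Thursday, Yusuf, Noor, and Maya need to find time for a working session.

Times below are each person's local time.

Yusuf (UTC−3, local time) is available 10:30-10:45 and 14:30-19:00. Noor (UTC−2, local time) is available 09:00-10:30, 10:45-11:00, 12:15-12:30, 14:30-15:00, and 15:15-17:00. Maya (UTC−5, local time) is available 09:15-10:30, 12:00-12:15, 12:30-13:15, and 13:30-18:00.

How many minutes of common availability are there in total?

75 minutes

Yusuf → UTC: 13:30–13:45, 17:30–22:00.
Noor → UTC: 11:00–12:30, 12:45–13:00, 14:15–14:30, 16:30–17:00, 17:15–19:00.
Maya → UTC: 14:15–15:30, 17:00–17:15, 17:30–18:15, 18:30–23:00.
Yusuf ∩ Noor: 17:30–19:00.
Yusuf ∩ Noor ∩ Maya: 17:30–18:15, 18:30–19:00.
Total common minutes: 45 + 30 = 75.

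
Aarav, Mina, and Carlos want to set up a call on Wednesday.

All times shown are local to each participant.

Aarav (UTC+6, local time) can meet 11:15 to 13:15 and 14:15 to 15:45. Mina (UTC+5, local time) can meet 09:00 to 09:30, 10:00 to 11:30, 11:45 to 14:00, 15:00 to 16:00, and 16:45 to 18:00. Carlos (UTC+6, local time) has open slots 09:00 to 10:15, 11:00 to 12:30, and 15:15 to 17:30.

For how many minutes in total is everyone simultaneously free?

75 minutes

Aarav → UTC: 05:15–07:15, 08:15–09:45.
Mina → UTC: 04:00–04:30, 05:00–06:30, 06:45–09:00, 10:00–11:00, 11:45–13:00.
Carlos → UTC: 03:00–04:15, 05:00–06:30, 09:15–11:30.
Aarav ∩ Mina: 05:15–06:30, 06:45–07:15, 08:15–09:00.
Aarav ∩ Mina ∩ Carlos: 05:15–06:30.
Total common minutes: 75.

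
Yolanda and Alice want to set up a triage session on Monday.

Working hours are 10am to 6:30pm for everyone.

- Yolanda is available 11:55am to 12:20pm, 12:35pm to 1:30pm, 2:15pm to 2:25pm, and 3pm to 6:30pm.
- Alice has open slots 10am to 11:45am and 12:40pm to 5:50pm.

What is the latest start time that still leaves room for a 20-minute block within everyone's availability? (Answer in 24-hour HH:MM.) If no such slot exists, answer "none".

17:30

Yolanda ∩ Alice: 12:40–13:30, 14:15–14:25, 15:00–17:50.
Windows ≥ 20 min: 12:40–13:30, 15:00–17:50.
Latest start in the last window 15:00–17:50 is 17:50 − 20 min = 17:30.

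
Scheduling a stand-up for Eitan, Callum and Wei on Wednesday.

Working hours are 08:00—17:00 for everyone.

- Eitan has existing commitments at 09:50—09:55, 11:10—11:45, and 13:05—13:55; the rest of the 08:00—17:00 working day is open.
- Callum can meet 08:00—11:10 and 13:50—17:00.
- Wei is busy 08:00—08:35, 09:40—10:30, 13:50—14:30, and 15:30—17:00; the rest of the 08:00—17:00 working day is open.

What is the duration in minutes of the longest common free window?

65 minutes

Eitan free within 08:00–17:00: 08:00–09:50, 09:55–11:10, 11:45–13:05, 13:55–17:00.
Wei free within 08:00–17:00: 08:35–09:40, 10:30–13:50, 14:30–15:30.
Eitan ∩ Callum: 08:00–09:50, 09:55–11:10, 13:55–17:00.
Eitan ∩ Callum ∩ Wei: 08:35–09:40, 10:30–11:10, 14:30–15:30.
Common window lengths: 65, 40, 60 min; longest is 65.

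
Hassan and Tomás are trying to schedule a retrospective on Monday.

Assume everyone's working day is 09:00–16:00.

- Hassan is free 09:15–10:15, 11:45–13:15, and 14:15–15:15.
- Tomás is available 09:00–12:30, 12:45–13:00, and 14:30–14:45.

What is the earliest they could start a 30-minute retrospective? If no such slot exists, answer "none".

Hassan ∩ Tomás: 09:15–10:15, 11:45–12:30, 12:45–13:00, 14:30–14:45.
Windows ≥ 30 min: 09:15–10:15, 11:45–12:30.
Earliest such window starts at 09:15.

09:15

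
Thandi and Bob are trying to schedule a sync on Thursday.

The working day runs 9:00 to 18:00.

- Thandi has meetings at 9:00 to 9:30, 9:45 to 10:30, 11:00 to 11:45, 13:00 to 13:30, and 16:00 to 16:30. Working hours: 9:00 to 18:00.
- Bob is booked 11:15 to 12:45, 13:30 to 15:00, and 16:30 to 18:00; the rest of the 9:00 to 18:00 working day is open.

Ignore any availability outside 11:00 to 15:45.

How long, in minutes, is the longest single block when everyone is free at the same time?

45 minutes

Thandi free within 09:00–18:00: 09:30–09:45, 10:30–11:00, 11:45–13:00, 13:30–16:00, 16:30–18:00.
Bob free within 09:00–18:00: 09:00–11:15, 12:45–13:30, 15:00–16:30.
Thandi ∩ Bob: 09:30–09:45, 10:30–11:00, 12:45–13:00, 15:00–16:00.
Restricted to 11:00–15:45: 12:45–13:00, 15:00–15:45.
Common window lengths: 15, 45 min; longest is 45.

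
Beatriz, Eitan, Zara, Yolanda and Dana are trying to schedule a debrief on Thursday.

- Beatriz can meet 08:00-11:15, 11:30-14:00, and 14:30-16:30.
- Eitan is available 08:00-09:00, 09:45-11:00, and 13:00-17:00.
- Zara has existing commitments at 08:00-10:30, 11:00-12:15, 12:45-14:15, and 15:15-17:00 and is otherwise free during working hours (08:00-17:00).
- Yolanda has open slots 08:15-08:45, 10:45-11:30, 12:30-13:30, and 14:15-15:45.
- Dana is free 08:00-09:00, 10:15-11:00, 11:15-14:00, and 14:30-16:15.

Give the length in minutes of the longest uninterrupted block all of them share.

45 minutes

Zara free within 08:00–17:00: 10:30–11:00, 12:15–12:45, 14:15–15:15.
Beatriz ∩ Eitan: 08:00–09:00, 09:45–11:00, 13:00–14:00, 14:30–16:30.
Beatriz ∩ Eitan ∩ Zara: 10:30–11:00, 14:30–15:15.
Beatriz ∩ Eitan ∩ Zara ∩ Yolanda: 10:45–11:00, 14:30–15:15.
Beatriz ∩ Eitan ∩ Zara ∩ Yolanda ∩ Dana: 10:45–11:00, 14:30–15:15.
Common window lengths: 15, 45 min; longest is 45.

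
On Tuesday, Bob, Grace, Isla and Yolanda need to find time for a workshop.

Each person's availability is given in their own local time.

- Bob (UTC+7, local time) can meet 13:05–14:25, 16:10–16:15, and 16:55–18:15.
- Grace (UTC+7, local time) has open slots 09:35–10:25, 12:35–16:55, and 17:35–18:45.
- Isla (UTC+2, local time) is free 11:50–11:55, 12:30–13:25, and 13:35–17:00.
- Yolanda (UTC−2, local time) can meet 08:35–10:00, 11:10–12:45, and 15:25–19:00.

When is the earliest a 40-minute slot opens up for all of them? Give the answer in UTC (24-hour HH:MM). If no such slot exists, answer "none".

Bob → UTC: 06:05–07:25, 09:10–09:15, 09:55–11:15.
Grace → UTC: 02:35–03:25, 05:35–09:55, 10:35–11:45.
Isla → UTC: 09:50–09:55, 10:30–11:25, 11:35–15:00.
Yolanda → UTC: 10:35–12:00, 13:10–14:45, 17:25–21:00.
Bob ∩ Grace: 06:05–07:25, 09:10–09:15, 10:35–11:15.
Bob ∩ Grace ∩ Isla: 10:35–11:15.
Bob ∩ Grace ∩ Isla ∩ Yolanda: 10:35–11:15.
Windows ≥ 40 min: 10:35–11:15.
Earliest such window starts at 10:35.

10:35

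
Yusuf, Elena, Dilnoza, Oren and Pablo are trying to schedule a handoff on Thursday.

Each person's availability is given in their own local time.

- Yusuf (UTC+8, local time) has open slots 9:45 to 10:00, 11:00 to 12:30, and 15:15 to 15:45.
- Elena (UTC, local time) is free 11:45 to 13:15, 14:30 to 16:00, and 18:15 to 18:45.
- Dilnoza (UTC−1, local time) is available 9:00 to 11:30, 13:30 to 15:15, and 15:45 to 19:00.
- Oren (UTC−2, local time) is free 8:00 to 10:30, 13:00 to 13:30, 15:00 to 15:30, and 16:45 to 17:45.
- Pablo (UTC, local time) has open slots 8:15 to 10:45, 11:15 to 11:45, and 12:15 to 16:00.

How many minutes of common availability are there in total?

0 minutes

Yusuf → UTC: 01:45–02:00, 03:00–04:30, 07:15–07:45.
Elena → UTC: 11:45–13:15, 14:30–16:00, 18:15–18:45.
Dilnoza → UTC: 10:00–12:30, 14:30–16:15, 16:45–20:00.
Oren → UTC: 10:00–12:30, 15:00–15:30, 17:00–17:30, 18:45–19:45.
Pablo → UTC: 08:15–10:45, 11:15–11:45, 12:15–16:00.
Yusuf ∩ Elena: (none).
Yusuf ∩ Elena ∩ Dilnoza: (none).
Yusuf ∩ Elena ∩ Dilnoza ∩ Oren: (none).
Yusuf ∩ Elena ∩ Dilnoza ∩ Oren ∩ Pablo: (none).
Total common minutes: 0.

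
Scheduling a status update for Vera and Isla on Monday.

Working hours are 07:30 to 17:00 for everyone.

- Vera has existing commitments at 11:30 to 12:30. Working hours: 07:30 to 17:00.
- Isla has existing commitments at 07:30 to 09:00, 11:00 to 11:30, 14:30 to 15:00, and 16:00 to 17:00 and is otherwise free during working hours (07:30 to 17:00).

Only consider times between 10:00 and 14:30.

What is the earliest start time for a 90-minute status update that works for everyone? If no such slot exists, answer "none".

12:30

Vera free within 07:30–17:00: 07:30–11:30, 12:30–17:00.
Isla free within 07:30–17:00: 09:00–11:00, 11:30–14:30, 15:00–16:00.
Vera ∩ Isla: 09:00–11:00, 12:30–14:30, 15:00–16:00.
Restricted to 10:00–14:30: 10:00–11:00, 12:30–14:30.
Windows ≥ 90 min: 12:30–14:30.
Earliest such window starts at 12:30.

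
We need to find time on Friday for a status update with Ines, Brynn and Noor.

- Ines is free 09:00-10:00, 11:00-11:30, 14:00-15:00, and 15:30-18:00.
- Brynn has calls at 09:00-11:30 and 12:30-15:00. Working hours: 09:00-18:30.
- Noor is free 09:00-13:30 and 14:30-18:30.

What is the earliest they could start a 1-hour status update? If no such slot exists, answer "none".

15:30

Brynn free within 09:00–18:30: 11:30–12:30, 15:00–18:30.
Ines ∩ Brynn: 15:30–18:00.
Ines ∩ Brynn ∩ Noor: 15:30–18:00.
Windows ≥ 60 min: 15:30–18:00.
Earliest such window starts at 15:30.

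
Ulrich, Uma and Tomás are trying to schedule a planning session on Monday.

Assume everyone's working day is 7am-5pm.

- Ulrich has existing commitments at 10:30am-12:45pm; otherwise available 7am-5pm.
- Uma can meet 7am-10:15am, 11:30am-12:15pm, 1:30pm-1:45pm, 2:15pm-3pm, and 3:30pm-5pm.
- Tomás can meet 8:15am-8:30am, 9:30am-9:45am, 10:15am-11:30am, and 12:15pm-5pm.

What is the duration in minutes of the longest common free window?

90 minutes

Ulrich free within 07:00–17:00: 07:00–10:30, 12:45–17:00.
Ulrich ∩ Uma: 07:00–10:15, 13:30–13:45, 14:15–15:00, 15:30–17:00.
Ulrich ∩ Uma ∩ Tomás: 08:15–08:30, 09:30–09:45, 13:30–13:45, 14:15–15:00, 15:30–17:00.
Common window lengths: 15, 15, 15, 45, 90 min; longest is 90.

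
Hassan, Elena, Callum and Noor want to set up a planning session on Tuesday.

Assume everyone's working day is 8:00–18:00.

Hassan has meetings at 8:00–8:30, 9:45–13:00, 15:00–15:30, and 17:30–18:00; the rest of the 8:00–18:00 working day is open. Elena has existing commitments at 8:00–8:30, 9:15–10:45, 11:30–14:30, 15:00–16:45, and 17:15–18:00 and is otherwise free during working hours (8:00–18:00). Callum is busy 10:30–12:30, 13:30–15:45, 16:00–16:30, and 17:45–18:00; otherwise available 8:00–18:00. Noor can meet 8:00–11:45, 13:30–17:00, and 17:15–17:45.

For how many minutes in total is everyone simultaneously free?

Hassan free within 08:00–18:00: 08:30–09:45, 13:00–15:00, 15:30–17:30.
Elena free within 08:00–18:00: 08:30–09:15, 10:45–11:30, 14:30–15:00, 16:45–17:15.
Callum free within 08:00–18:00: 08:00–10:30, 12:30–13:30, 15:45–16:00, 16:30–17:45.
Hassan ∩ Elena: 08:30–09:15, 14:30–15:00, 16:45–17:15.
Hassan ∩ Elena ∩ Callum: 08:30–09:15, 16:45–17:15.
Hassan ∩ Elena ∩ Callum ∩ Noor: 08:30–09:15, 16:45–17:00.
Total common minutes: 45 + 15 = 60.

60 minutes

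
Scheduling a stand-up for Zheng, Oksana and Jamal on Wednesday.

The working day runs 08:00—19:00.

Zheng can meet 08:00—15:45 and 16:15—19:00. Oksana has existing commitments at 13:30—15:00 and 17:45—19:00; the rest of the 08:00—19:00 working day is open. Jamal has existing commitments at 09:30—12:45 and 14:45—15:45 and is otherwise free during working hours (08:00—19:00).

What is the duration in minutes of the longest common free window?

Oksana free within 08:00–19:00: 08:00–13:30, 15:00–17:45.
Jamal free within 08:00–19:00: 08:00–09:30, 12:45–14:45, 15:45–19:00.
Zheng ∩ Oksana: 08:00–13:30, 15:00–15:45, 16:15–17:45.
Zheng ∩ Oksana ∩ Jamal: 08:00–09:30, 12:45–13:30, 16:15–17:45.
Common window lengths: 90, 45, 90 min; longest is 90.

90 minutes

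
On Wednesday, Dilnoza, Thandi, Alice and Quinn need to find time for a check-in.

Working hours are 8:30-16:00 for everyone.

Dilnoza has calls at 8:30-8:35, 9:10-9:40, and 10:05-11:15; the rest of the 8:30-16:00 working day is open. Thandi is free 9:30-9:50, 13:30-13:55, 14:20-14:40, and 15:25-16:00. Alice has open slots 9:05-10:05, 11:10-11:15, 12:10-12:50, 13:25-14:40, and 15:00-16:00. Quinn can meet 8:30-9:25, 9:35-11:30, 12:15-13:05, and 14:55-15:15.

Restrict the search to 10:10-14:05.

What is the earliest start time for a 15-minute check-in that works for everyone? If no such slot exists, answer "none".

Dilnoza free within 08:30–16:00: 08:35–09:10, 09:40–10:05, 11:15–16:00.
Dilnoza ∩ Thandi: 09:40–09:50, 13:30–13:55, 14:20–14:40, 15:25–16:00.
Dilnoza ∩ Thandi ∩ Alice: 09:40–09:50, 13:30–13:55, 14:20–14:40, 15:25–16:00.
Dilnoza ∩ Thandi ∩ Alice ∩ Quinn: 09:40–09:50.
Restricted to 10:10–14:05: (none).
Windows ≥ 15 min: (none).

none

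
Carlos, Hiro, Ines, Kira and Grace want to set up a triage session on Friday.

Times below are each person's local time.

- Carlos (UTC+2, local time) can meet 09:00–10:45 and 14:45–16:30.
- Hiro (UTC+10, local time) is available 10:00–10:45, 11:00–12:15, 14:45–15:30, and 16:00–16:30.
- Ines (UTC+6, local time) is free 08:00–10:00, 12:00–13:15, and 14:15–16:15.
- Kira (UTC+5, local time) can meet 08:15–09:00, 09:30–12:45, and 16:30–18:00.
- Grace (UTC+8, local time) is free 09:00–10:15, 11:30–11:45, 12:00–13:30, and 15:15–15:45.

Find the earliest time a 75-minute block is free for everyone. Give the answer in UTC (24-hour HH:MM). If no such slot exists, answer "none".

Carlos → UTC: 07:00–08:45, 12:45–14:30.
Hiro → UTC: 00:00–00:45, 01:00–02:15, 04:45–05:30, 06:00–06:30.
Ines → UTC: 02:00–04:00, 06:00–07:15, 08:15–10:15.
Kira → UTC: 03:15–04:00, 04:30–07:45, 11:30–13:00.
Grace → UTC: 01:00–02:15, 03:30–03:45, 04:00–05:30, 07:15–07:45.
Carlos ∩ Hiro: (none).
Carlos ∩ Hiro ∩ Ines: (none).
Carlos ∩ Hiro ∩ Ines ∩ Kira: (none).
Carlos ∩ Hiro ∩ Ines ∩ Kira ∩ Grace: (none).
Windows ≥ 75 min: (none).

none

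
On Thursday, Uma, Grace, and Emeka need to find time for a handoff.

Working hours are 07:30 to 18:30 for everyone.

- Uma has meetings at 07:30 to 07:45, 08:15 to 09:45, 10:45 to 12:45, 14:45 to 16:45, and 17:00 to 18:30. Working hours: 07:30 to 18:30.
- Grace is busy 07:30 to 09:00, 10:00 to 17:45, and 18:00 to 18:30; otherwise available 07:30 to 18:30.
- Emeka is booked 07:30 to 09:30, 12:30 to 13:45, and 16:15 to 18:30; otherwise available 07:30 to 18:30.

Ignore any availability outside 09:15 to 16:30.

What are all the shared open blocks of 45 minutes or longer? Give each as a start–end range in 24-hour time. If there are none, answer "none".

Uma free within 07:30–18:30: 07:45–08:15, 09:45–10:45, 12:45–14:45, 16:45–17:00.
Grace free within 07:30–18:30: 09:00–10:00, 17:45–18:00.
Emeka free within 07:30–18:30: 09:30–12:30, 13:45–16:15.
Uma ∩ Grace: 09:45–10:00.
Uma ∩ Grace ∩ Emeka: 09:45–10:00.
Restricted to 09:15–16:30: 09:45–10:00.
Windows ≥ 45 min: (none).

none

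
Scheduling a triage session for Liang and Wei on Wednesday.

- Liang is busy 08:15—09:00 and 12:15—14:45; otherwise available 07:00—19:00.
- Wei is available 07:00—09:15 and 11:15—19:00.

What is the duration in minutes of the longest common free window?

255 minutes

Liang free within 07:00–19:00: 07:00–08:15, 09:00–12:15, 14:45–19:00.
Liang ∩ Wei: 07:00–08:15, 09:00–09:15, 11:15–12:15, 14:45–19:00.
Common window lengths: 75, 15, 60, 255 min; longest is 255.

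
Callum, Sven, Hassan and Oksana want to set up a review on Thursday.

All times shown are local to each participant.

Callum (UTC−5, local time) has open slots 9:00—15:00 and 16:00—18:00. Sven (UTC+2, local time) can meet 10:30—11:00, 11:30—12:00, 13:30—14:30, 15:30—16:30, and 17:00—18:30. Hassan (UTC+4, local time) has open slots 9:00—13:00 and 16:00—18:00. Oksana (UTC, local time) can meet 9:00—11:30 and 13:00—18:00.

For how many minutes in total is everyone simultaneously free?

Callum → UTC: 14:00–20:00, 21:00–23:00.
Sven → UTC: 08:30–09:00, 09:30–10:00, 11:30–12:30, 13:30–14:30, 15:00–16:30.
Hassan → UTC: 05:00–09:00, 12:00–14:00.
Oksana → UTC: 09:00–11:30, 13:00–18:00.
Callum ∩ Sven: 14:00–14:30, 15:00–16:30.
Callum ∩ Sven ∩ Hassan: (none).
Callum ∩ Sven ∩ Hassan ∩ Oksana: (none).
Total common minutes: 0.

0 minutes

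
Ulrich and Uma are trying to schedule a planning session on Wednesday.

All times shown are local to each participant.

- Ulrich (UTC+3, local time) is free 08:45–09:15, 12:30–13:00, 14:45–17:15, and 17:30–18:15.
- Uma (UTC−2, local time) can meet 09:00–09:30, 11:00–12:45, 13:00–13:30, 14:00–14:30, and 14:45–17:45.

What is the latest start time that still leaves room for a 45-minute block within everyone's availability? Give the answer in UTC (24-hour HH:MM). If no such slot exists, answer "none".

13:30

Ulrich → UTC: 05:45–06:15, 09:30–10:00, 11:45–14:15, 14:30–15:15.
Uma → UTC: 11:00–11:30, 13:00–14:45, 15:00–15:30, 16:00–16:30, 16:45–19:45.
Ulrich ∩ Uma: 13:00–14:15, 14:30–14:45, 15:00–15:15.
Windows ≥ 45 min: 13:00–14:15.
Latest start in the last window 13:00–14:15 is 14:15 − 45 min = 13:30.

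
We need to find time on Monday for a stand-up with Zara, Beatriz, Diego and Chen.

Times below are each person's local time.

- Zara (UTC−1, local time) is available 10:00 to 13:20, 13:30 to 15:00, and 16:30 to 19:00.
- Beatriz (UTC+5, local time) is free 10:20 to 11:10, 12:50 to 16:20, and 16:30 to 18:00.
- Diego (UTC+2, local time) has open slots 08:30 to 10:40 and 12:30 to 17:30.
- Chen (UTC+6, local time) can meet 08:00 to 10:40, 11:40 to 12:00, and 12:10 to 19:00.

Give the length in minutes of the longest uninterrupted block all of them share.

Zara → UTC: 11:00–14:20, 14:30–16:00, 17:30–20:00.
Beatriz → UTC: 05:20–06:10, 07:50–11:20, 11:30–13:00.
Diego → UTC: 06:30–08:40, 10:30–15:30.
Chen → UTC: 02:00–04:40, 05:40–06:00, 06:10–13:00.
Zara ∩ Beatriz: 11:00–11:20, 11:30–13:00.
Zara ∩ Beatriz ∩ Diego: 11:00–11:20, 11:30–13:00.
Zara ∩ Beatriz ∩ Diego ∩ Chen: 11:00–11:20, 11:30–13:00.
Common window lengths: 20, 90 min; longest is 90.

90 minutes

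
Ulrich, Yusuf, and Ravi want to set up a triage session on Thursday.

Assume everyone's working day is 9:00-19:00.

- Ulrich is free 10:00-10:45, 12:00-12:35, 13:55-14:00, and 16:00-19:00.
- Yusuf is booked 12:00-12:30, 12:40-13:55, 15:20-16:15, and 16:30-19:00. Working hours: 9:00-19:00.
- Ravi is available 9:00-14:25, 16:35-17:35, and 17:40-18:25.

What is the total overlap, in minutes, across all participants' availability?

Yusuf free within 09:00–19:00: 09:00–12:00, 12:30–12:40, 13:55–15:20, 16:15–16:30.
Ulrich ∩ Yusuf: 10:00–10:45, 12:30–12:35, 13:55–14:00, 16:15–16:30.
Ulrich ∩ Yusuf ∩ Ravi: 10:00–10:45, 12:30–12:35, 13:55–14:00.
Total common minutes: 45 + 5 + 5 = 55.

55 minutes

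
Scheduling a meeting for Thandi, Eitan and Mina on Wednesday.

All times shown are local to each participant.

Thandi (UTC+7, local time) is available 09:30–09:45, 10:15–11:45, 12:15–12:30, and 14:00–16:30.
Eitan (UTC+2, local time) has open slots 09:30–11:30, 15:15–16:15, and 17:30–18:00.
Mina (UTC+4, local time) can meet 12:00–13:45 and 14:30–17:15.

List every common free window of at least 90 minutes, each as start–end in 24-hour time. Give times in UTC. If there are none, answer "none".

08:00–09:30

Thandi → UTC: 02:30–02:45, 03:15–04:45, 05:15–05:30, 07:00–09:30.
Eitan → UTC: 07:30–09:30, 13:15–14:15, 15:30–16:00.
Mina → UTC: 08:00–09:45, 10:30–13:15.
Thandi ∩ Eitan: 07:30–09:30.
Thandi ∩ Eitan ∩ Mina: 08:00–09:30.
Windows ≥ 90 min: 08:00–09:30.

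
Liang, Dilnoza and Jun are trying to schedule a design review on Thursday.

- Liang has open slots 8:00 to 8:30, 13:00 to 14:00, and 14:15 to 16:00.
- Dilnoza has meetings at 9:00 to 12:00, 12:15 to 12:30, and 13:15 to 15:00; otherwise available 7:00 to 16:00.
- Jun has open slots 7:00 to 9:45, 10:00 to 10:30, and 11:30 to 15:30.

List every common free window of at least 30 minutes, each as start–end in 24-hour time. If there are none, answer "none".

Dilnoza free within 07:00–16:00: 07:00–09:00, 12:00–12:15, 12:30–13:15, 15:00–16:00.
Liang ∩ Dilnoza: 08:00–08:30, 13:00–13:15, 15:00–16:00.
Liang ∩ Dilnoza ∩ Jun: 08:00–08:30, 13:00–13:15, 15:00–15:30.
Windows ≥ 30 min: 08:00–08:30, 15:00–15:30.

08:00–08:30, 15:00–15:30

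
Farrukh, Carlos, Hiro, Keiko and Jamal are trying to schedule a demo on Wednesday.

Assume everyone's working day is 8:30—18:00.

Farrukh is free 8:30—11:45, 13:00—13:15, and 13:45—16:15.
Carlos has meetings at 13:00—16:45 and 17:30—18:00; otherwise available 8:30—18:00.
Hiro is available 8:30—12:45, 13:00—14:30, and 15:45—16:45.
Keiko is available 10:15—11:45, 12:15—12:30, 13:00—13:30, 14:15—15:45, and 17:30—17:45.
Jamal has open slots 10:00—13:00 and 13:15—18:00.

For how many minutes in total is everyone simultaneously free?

90 minutes

Carlos free within 08:30–18:00: 08:30–13:00, 16:45–17:30.
Farrukh ∩ Carlos: 08:30–11:45.
Farrukh ∩ Carlos ∩ Hiro: 08:30–11:45.
Farrukh ∩ Carlos ∩ Hiro ∩ Keiko: 10:15–11:45.
Farrukh ∩ Carlos ∩ Hiro ∩ Keiko ∩ Jamal: 10:15–11:45.
Total common minutes: 90.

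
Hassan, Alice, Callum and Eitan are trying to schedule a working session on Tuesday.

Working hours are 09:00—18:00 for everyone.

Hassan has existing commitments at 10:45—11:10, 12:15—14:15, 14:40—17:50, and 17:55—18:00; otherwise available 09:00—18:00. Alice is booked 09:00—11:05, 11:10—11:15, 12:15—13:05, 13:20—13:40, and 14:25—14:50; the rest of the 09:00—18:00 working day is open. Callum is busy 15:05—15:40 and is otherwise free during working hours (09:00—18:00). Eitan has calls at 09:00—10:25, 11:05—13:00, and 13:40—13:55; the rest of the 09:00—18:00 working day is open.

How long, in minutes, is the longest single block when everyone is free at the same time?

10 minutes

Hassan free within 09:00–18:00: 09:00–10:45, 11:10–12:15, 14:15–14:40, 17:50–17:55.
Alice free within 09:00–18:00: 11:05–11:10, 11:15–12:15, 13:05–13:20, 13:40–14:25, 14:50–18:00.
Callum free within 09:00–18:00: 09:00–15:05, 15:40–18:00.
Eitan free within 09:00–18:00: 10:25–11:05, 13:00–13:40, 13:55–18:00.
Hassan ∩ Alice: 11:15–12:15, 14:15–14:25, 17:50–17:55.
Hassan ∩ Alice ∩ Callum: 11:15–12:15, 14:15–14:25, 17:50–17:55.
Hassan ∩ Alice ∩ Callum ∩ Eitan: 14:15–14:25, 17:50–17:55.
Common window lengths: 10, 5 min; longest is 10.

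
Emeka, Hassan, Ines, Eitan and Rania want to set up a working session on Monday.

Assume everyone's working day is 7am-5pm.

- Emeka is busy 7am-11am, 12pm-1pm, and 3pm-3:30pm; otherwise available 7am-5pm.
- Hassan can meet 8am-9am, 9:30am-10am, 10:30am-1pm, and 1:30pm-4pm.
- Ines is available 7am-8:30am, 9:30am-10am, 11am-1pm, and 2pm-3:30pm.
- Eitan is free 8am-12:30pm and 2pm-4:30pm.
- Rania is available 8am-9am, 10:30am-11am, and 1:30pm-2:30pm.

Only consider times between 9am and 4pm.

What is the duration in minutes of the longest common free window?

30 minutes

Emeka free within 07:00–17:00: 11:00–12:00, 13:00–15:00, 15:30–17:00.
Emeka ∩ Hassan: 11:00–12:00, 13:30–15:00, 15:30–16:00.
Emeka ∩ Hassan ∩ Ines: 11:00–12:00, 14:00–15:00.
Emeka ∩ Hassan ∩ Ines ∩ Eitan: 11:00–12:00, 14:00–15:00.
Emeka ∩ Hassan ∩ Ines ∩ Eitan ∩ Rania: 14:00–14:30.
Restricted to 09:00–16:00: 14:00–14:30.
Single common window of 30 minutes.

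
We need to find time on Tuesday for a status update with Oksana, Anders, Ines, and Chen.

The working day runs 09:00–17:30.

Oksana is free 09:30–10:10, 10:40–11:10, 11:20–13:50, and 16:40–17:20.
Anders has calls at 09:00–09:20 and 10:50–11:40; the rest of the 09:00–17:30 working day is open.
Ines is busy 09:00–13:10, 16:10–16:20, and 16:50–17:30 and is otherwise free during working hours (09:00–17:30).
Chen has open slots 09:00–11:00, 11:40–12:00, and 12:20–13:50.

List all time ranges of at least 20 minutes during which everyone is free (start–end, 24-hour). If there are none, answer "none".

13:10–13:50

Anders free within 09:00–17:30: 09:20–10:50, 11:40–17:30.
Ines free within 09:00–17:30: 13:10–16:10, 16:20–16:50.
Oksana ∩ Anders: 09:30–10:10, 10:40–10:50, 11:40–13:50, 16:40–17:20.
Oksana ∩ Anders ∩ Ines: 13:10–13:50, 16:40–16:50.
Oksana ∩ Anders ∩ Ines ∩ Chen: 13:10–13:50.
Windows ≥ 20 min: 13:10–13:50.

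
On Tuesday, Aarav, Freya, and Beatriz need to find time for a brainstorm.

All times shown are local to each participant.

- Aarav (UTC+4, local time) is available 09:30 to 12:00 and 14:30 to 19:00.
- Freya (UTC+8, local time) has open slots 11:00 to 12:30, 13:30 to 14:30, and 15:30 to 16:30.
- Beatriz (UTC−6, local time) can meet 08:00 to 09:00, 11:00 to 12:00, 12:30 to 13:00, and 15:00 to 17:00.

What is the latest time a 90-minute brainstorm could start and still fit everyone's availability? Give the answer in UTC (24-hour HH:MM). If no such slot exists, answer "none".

Aarav → UTC: 05:30–08:00, 10:30–15:00.
Freya → UTC: 03:00–04:30, 05:30–06:30, 07:30–08:30.
Beatriz → UTC: 14:00–15:00, 17:00–18:00, 18:30–19:00, 21:00–23:00.
Aarav ∩ Freya: 05:30–06:30, 07:30–08:00.
Aarav ∩ Freya ∩ Beatriz: (none).
Windows ≥ 90 min: (none).

none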